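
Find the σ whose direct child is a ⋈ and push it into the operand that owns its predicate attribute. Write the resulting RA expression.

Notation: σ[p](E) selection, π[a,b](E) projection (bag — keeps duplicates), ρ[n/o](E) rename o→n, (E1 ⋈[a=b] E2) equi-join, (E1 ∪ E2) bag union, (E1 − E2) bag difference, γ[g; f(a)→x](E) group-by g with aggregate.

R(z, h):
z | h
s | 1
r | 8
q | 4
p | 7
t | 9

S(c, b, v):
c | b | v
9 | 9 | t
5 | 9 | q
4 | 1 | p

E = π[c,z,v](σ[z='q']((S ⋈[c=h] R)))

σ filters on z, owned by the right side.
E' = π[c,z,v]((S ⋈[c=h] σ[z='q'](R)))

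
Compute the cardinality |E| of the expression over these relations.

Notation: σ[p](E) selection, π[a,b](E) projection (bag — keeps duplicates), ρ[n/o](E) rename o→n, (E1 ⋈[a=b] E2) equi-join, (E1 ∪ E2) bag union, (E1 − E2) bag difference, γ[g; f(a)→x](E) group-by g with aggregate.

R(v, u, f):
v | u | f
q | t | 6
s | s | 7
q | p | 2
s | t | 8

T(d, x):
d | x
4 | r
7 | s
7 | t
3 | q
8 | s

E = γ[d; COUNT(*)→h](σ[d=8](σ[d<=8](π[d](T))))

Row counts bottom-up:
  T → 5
  π[d](T) → 5
  σ[d<=8](π[d](T)) → 5
  σ[d=8](σ[d<=8](π[d](T))) → 1
  γ[d; COUNT(*)→h](σ[d=8](σ[d<=8](π[d](T)))) → 1

|E| = 1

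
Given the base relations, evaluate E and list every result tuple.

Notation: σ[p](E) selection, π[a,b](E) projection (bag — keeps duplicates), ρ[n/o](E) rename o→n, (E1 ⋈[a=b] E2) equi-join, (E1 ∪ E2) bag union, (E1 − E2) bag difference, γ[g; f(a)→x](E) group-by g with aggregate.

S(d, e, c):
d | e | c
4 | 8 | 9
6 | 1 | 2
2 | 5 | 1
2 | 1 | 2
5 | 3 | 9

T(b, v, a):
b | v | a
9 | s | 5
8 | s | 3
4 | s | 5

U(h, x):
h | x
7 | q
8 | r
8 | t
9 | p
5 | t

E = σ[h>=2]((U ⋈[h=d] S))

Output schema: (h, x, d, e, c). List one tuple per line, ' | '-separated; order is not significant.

Row counts bottom-up:
  U → 5
  S → 5
  (U ⋈[h=d] S) → 1
  σ[h>=2]((U ⋈[h=d] S)) → 1

== RESULT ==
h | x | d | e | c
5 | t | 5 | 3 | 9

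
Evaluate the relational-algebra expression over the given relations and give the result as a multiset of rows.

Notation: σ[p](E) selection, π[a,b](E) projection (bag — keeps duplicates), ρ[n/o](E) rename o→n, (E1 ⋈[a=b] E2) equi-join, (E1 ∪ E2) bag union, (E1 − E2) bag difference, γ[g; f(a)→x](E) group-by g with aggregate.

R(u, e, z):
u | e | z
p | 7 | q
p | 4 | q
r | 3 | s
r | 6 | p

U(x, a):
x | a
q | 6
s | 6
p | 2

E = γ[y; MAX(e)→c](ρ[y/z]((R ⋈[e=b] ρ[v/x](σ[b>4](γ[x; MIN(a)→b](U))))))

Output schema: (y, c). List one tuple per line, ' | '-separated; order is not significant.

Stepwise |·|:
  R → 4
  U → 3
  γ[x; MIN(a)→b](U) → 3
  σ[b>4](γ[x; MIN(a)→b](U)) → 2
  ρ[v/x](σ[b>4](γ[x; MIN(a)→b](U))) → 2
  (R ⋈[e=b] ρ[v/x](σ[b>4](γ[x; MIN(a)→b](U)))) → 2
  ρ[y/z]((R ⋈[e=b] ρ[v/x](σ[b>4](γ[x; MIN(a)→b](U))))) → 2
  γ[y; MAX(e)→c](ρ[y/z]((R ⋈[e=b] ρ[v/x](σ[b>4](γ[x; MIN(a)→b](U)))))) → 1

== RESULT ==
y | c
p | 6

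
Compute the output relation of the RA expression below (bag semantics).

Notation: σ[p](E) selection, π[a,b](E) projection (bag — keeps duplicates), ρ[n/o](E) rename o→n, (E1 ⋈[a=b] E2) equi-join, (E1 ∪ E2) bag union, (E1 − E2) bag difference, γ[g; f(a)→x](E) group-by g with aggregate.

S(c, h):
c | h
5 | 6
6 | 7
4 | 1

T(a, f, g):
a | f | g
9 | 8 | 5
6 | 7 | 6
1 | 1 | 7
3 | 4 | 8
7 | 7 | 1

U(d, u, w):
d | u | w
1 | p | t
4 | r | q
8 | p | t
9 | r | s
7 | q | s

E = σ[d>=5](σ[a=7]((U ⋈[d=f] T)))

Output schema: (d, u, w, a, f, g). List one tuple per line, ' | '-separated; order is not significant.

Stepwise |·|:
  U → 5
  T → 5
  (U ⋈[d=f] T) → 5
  σ[a=7]((U ⋈[d=f] T)) → 1
  σ[d>=5](σ[a=7]((U ⋈[d=f] T))) → 1

== RESULT ==
d | u | w | a | f | g
7 | q | s | 7 | 7 | 1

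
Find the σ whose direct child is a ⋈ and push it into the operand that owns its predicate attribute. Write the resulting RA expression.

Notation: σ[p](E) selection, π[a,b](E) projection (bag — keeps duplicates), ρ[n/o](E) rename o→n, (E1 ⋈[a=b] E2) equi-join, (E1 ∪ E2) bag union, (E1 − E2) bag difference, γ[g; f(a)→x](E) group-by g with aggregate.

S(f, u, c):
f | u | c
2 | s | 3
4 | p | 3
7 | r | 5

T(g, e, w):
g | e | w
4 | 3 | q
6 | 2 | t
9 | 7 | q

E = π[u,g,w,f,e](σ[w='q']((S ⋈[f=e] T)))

σ filters on w, owned by the right side.
E' = π[u,g,w,f,e]((S ⋈[f=e] σ[w='q'](T)))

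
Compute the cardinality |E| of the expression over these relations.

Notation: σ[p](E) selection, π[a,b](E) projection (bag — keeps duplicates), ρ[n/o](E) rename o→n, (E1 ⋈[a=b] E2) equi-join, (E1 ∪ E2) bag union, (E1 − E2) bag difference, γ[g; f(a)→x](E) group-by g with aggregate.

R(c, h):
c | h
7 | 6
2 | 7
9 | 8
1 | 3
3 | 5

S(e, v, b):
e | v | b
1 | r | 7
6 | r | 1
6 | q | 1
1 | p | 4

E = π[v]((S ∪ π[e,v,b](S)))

Stepwise |·|:
  S → 4
  S → 4
  π[e,v,b](S) → 4
  (S ∪ π[e,v,b](S)) → 8
  π[v]((S ∪ π[e,v,b](S))) → 8

|E| = 8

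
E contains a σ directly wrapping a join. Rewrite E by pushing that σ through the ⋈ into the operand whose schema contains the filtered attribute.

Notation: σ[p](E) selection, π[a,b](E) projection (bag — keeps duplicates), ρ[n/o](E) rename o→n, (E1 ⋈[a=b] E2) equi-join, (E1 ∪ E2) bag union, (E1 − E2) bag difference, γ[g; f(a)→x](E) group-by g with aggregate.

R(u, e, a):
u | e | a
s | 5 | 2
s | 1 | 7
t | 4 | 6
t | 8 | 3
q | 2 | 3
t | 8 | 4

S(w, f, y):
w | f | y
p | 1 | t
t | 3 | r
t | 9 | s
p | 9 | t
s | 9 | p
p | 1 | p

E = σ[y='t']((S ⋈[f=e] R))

σ filters on y, owned by the left side.
E' = (σ[y='t'](S) ⋈[f=e] R)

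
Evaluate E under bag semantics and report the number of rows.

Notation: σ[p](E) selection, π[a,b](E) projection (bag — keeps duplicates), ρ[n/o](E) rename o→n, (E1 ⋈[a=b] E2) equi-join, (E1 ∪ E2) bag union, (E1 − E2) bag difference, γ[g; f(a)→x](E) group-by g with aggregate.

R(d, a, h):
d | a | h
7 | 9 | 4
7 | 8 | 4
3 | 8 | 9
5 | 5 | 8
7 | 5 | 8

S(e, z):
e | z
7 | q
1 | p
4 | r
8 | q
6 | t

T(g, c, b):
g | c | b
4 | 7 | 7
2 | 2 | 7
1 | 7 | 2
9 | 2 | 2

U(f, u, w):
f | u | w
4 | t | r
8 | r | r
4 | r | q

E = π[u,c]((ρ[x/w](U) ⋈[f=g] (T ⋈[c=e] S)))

Per-node cardinality:
  U → 3
  ρ[x/w](U) → 3
  T → 4
  S → 5
  (T ⋈[c=e] S) → 2
  (ρ[x/w](U) ⋈[f=g] (T ⋈[c=e] S)) → 2
  π[u,c]((ρ[x/w](U) ⋈[f=g] (T ⋈[c=e] S))) → 2

|E| = 2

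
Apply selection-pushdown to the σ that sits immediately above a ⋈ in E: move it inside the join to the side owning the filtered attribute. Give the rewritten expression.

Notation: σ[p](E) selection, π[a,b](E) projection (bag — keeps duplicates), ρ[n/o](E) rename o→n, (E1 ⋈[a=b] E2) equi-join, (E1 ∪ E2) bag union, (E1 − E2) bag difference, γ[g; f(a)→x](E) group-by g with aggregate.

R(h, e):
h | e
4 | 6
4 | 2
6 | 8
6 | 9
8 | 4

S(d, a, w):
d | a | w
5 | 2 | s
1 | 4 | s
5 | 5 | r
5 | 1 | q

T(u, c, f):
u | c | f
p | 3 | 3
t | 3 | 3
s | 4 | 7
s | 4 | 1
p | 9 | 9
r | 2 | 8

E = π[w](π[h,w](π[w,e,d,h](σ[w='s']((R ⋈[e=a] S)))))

σ filters on w, owned by the right side.
E' = π[w](π[h,w](π[w,e,d,h]((R ⋈[e=a] σ[w='s'](S)))))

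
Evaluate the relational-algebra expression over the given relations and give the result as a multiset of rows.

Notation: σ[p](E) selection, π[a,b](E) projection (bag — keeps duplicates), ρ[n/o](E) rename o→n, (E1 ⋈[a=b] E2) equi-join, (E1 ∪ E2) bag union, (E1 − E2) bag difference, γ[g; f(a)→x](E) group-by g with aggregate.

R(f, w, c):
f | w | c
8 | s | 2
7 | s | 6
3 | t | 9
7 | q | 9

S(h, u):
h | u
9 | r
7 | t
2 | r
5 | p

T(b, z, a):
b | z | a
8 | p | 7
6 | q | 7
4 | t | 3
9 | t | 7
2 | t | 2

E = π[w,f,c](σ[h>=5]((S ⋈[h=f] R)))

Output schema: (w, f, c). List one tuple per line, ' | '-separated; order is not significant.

Subexpression sizes:
  S → 4
  R → 4
  (S ⋈[h=f] R) → 2
  σ[h>=5]((S ⋈[h=f] R)) → 2
  π[w,f,c](σ[h>=5]((S ⋈[h=f] R))) → 2

== RESULT ==
w | f | c
q | 7 | 9
s | 7 | 6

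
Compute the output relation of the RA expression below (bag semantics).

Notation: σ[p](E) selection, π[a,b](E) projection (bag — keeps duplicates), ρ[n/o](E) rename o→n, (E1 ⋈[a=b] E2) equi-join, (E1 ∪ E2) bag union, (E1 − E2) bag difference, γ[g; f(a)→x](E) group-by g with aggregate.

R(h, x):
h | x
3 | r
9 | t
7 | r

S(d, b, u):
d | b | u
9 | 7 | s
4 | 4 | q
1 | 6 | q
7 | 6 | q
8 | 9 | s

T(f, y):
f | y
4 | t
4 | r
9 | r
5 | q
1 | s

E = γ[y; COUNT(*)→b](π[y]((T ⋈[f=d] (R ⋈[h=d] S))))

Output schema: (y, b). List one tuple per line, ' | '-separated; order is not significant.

Subexpression sizes:
  T → 5
  R → 3
  S → 5
  (R ⋈[h=d] S) → 2
  (T ⋈[f=d] (R ⋈[h=d] S)) → 1
  π[y]((T ⋈[f=d] (R ⋈[h=d] S))) → 1
  γ[y; COUNT(*)→b](π[y]((T ⋈[f=d] (R ⋈[h=d] S)))) → 1

== RESULT ==
y | b
r | 1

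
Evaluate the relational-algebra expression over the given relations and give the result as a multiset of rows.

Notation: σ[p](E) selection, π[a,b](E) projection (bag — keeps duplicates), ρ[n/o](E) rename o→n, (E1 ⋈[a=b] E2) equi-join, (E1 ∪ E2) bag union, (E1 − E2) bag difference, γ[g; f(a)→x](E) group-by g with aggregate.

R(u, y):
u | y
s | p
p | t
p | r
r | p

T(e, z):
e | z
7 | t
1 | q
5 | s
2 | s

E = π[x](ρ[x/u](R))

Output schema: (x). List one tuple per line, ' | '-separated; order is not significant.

Stepwise |·|:
  R → 4
  ρ[x/u](R) → 4
  π[x](ρ[x/u](R)) → 4

== RESULT ==
x
p
p
r
s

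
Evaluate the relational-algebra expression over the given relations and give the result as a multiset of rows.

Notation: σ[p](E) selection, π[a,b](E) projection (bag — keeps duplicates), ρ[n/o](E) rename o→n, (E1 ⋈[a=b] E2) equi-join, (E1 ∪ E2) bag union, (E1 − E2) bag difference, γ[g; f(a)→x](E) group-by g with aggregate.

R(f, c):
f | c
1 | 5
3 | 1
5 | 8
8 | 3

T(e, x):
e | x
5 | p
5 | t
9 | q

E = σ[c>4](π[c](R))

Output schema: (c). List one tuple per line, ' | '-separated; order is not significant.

Stepwise |·|:
  R → 4
  π[c](R) → 4
  σ[c>4](π[c](R)) → 2

== RESULT ==
c
5
8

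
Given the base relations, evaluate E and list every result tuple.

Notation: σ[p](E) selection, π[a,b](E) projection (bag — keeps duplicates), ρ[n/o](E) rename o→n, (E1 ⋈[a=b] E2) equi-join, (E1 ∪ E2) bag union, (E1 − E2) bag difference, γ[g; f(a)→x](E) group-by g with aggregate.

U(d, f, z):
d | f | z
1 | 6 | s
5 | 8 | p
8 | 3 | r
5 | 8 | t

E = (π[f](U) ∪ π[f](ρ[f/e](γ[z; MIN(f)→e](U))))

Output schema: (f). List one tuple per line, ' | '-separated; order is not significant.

Row counts bottom-up:
  U → 4
  π[f](U) → 4
  U → 4
  γ[z; MIN(f)→e](U) → 4
  ρ[f/e](γ[z; MIN(f)→e](U)) → 4
  π[f](ρ[f/e](γ[z; MIN(f)→e](U))) → 4
  (π[f](U) ∪ π[f](ρ[f/e](γ[z; MIN(f)→e](U)))) → 8

== RESULT ==
f
3
3
6
6
8
8
8
8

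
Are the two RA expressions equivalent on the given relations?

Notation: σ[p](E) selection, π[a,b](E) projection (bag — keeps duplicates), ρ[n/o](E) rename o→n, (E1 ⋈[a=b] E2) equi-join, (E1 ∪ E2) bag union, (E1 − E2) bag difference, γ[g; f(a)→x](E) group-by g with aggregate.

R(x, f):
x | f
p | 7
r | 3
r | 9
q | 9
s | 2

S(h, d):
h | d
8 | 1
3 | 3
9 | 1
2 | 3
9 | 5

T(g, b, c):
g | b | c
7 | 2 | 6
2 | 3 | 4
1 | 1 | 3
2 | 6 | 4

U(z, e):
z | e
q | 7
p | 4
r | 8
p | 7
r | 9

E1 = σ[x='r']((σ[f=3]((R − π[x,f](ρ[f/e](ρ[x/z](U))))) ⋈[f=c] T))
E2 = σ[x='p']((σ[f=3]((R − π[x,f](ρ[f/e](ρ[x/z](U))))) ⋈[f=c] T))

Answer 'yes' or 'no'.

E1 row counts bottom-up:
  R → 5
  U → 5
  ρ[x/z](U) → 5
  ρ[f/e](ρ[x/z](U)) → 5
  π[x,f](ρ[f/e](ρ[x/z](U))) → 5
  (R − π[x,f](ρ[f/e](ρ[x/z](U)))) → 3
  σ[f=3]((R − π[x,f](ρ[f/e](ρ[x/z](U))))) → 1
  T → 4
  (σ[f=3]((R − π[x,f](ρ[f/e](ρ[x/z](U))))) ⋈[f=c] T) → 1
  σ[x='r']((σ[f=3]((R − π[x,f](ρ[f/e](ρ[x/z](U))))) ⋈[f=c] T)) → 1
E2 row counts bottom-up:
  R → 5
  U → 5
  ρ[x/z](U) → 5
  ρ[f/e](ρ[x/z](U)) → 5
  π[x,f](ρ[f/e](ρ[x/z](U))) → 5
  (R − π[x,f](ρ[f/e](ρ[x/z](U)))) → 3
  σ[f=3]((R − π[x,f](ρ[f/e](ρ[x/z](U))))) → 1
  T → 4
  (σ[f=3]((R − π[x,f](ρ[f/e](ρ[x/z](U))))) ⋈[f=c] T) → 1
  σ[x='p']((σ[f=3]((R − π[x,f](ρ[f/e](ρ[x/z](U))))) ⋈[f=c] T)) → 0

E1 result:
x | f | g | b | c
r | 3 | 1 | 1 | 3
E2 result:
x | f | g | b | c
(0 rows)
Witness: ('r', 3, 1, 1, 3) appears 1× in E1 but 0× in E2.

no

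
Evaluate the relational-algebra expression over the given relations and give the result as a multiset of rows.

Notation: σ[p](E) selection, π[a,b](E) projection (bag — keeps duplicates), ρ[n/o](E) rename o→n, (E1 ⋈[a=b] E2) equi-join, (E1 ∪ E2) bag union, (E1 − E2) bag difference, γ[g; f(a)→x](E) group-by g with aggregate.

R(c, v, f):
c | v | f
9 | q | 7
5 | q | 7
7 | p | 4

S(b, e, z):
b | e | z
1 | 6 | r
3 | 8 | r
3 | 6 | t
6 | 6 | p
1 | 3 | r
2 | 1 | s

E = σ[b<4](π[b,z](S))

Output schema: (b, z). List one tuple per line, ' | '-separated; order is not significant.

Subexpression sizes:
  S → 6
  π[b,z](S) → 6
  σ[b<4](π[b,z](S)) → 5

== RESULT ==
b | z
1 | r
1 | r
2 | s
3 | r
3 | t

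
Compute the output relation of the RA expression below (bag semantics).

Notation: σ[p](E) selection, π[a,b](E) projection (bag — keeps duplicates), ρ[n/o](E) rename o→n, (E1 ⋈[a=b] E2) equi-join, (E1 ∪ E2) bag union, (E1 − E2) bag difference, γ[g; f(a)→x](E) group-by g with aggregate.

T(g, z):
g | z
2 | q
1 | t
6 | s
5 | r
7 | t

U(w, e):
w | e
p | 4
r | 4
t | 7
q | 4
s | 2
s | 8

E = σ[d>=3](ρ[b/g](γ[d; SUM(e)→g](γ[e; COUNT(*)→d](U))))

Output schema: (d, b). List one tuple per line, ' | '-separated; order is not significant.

Per-node cardinality:
  U → 6
  γ[e; COUNT(*)→d](U) → 4
  γ[d; SUM(e)→g](γ[e; COUNT(*)→d](U)) → 2
  ρ[b/g](γ[d; SUM(e)→g](γ[e; COUNT(*)→d](U))) → 2
  σ[d>=3](ρ[b/g](γ[d; SUM(e)→g](γ[e; COUNT(*)→d](U)))) → 1

== RESULT ==
d | b
3 | 4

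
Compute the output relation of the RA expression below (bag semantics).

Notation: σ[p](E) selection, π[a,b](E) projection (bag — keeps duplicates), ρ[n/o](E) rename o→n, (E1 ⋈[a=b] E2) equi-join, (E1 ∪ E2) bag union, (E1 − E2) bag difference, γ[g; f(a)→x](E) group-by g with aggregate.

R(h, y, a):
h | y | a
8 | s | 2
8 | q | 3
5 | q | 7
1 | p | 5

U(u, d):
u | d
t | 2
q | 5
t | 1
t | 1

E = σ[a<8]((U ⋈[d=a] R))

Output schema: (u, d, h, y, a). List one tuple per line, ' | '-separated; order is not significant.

Stepwise |·|:
  U → 4
  R → 4
  (U ⋈[d=a] R) → 2
  σ[a<8]((U ⋈[d=a] R)) → 2

== RESULT ==
u | d | h | y | a
q | 5 | 1 | p | 5
t | 2 | 8 | s | 2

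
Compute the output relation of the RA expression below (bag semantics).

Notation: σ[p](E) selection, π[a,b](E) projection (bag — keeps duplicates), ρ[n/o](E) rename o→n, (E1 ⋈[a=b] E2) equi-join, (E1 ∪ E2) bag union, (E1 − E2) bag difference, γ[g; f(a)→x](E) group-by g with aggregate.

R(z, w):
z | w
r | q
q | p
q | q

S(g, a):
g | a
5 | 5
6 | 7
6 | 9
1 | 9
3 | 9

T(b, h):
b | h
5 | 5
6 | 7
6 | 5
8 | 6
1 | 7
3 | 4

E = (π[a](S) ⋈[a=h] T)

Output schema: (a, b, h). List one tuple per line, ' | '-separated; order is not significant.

Row counts bottom-up:
  S → 5
  π[a](S) → 5
  T → 6
  (π[a](S) ⋈[a=h] T) → 4

== RESULT ==
a | b | h
5 | 5 | 5
5 | 6 | 5
7 | 1 | 7
7 | 6 | 7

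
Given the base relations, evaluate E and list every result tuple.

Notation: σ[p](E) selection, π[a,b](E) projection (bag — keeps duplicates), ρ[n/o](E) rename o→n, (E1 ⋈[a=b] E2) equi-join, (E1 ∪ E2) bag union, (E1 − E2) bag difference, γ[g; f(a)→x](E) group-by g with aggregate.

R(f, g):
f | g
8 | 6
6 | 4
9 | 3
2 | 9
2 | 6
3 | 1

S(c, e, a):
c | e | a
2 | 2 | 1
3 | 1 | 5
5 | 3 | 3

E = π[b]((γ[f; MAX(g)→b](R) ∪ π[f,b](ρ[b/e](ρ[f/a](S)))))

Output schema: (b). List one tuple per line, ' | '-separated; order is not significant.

Subexpression sizes:
  R → 6
  γ[f; MAX(g)→b](R) → 5
  S → 3
  ρ[f/a](S) → 3
  ρ[b/e](ρ[f/a](S)) → 3
  π[f,b](ρ[b/e](ρ[f/a](S))) → 3
  (γ[f; MAX(g)→b](R) ∪ π[f,b](ρ[b/e](ρ[f/a](S)))) → 8
  π[b]((γ[f; MAX(g)→b](R) ∪ π[f,b](ρ[b/e](ρ[f/a](S))))) → 8

== RESULT ==
b
1
1
2
3
3
4
6
9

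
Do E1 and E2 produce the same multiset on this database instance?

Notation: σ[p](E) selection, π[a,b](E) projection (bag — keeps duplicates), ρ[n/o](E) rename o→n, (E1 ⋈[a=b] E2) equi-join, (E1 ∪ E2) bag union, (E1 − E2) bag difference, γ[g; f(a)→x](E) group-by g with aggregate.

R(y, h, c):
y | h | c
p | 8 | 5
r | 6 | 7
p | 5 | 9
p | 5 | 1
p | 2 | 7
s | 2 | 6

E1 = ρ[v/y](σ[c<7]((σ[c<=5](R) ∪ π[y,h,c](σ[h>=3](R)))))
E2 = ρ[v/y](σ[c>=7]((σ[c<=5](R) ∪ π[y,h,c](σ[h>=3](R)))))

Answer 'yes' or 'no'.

E1 per-node cardinality:
  R → 6
  σ[c<=5](R) → 2
  R → 6
  σ[h>=3](R) → 4
  π[y,h,c](σ[h>=3](R)) → 4
  (σ[c<=5](R) ∪ π[y,h,c](σ[h>=3](R))) → 6
  σ[c<7]((σ[c<=5](R) ∪ π[y,h,c](σ[h>=3](R)))) → 4
  ρ[v/y](σ[c<7]((σ[c<=5](R) ∪ π[y,h,c](σ[h>=3](R))))) → 4
E2 per-node cardinality:
  R → 6
  σ[c<=5](R) → 2
  R → 6
  σ[h>=3](R) → 4
  π[y,h,c](σ[h>=3](R)) → 4
  (σ[c<=5](R) ∪ π[y,h,c](σ[h>=3](R))) → 6
  σ[c>=7]((σ[c<=5](R) ∪ π[y,h,c](σ[h>=3](R)))) → 2
  ρ[v/y](σ[c>=7]((σ[c<=5](R) ∪ π[y,h,c](σ[h>=3](R))))) → 2

E1 result:
v | h | c
p | 5 | 1
p | 5 | 1
p | 8 | 5
p | 8 | 5
E2 result:
v | h | c
p | 5 | 9
r | 6 | 7
Witness: ('p', 5, 1) appears 2× in E1 but 0× in E2.

no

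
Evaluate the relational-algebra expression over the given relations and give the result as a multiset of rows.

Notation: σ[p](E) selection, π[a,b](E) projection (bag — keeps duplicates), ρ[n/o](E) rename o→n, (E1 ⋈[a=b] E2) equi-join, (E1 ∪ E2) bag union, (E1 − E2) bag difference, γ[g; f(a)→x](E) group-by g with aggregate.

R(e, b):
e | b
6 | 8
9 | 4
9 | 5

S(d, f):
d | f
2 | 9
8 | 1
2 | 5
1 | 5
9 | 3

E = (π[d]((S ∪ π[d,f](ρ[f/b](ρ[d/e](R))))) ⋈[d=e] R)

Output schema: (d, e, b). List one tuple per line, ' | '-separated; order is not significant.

Stepwise |·|:
  S → 5
  R → 3
  ρ[d/e](R) → 3
  ρ[f/b](ρ[d/e](R)) → 3
  π[d,f](ρ[f/b](ρ[d/e](R))) → 3
  (S ∪ π[d,f](ρ[f/b](ρ[d/e](R)))) → 8
  π[d]((S ∪ π[d,f](ρ[f/b](ρ[d/e](R))))) → 8
  R → 3
  (π[d]((S ∪ π[d,f](ρ[f/b](ρ[d/e](R))))) ⋈[d=e] R) → 7

== RESULT ==
d | e | b
6 | 6 | 8
9 | 9 | 4
9 | 9 | 4
9 | 9 | 4
9 | 9 | 5
9 | 9 | 5
9 | 9 | 5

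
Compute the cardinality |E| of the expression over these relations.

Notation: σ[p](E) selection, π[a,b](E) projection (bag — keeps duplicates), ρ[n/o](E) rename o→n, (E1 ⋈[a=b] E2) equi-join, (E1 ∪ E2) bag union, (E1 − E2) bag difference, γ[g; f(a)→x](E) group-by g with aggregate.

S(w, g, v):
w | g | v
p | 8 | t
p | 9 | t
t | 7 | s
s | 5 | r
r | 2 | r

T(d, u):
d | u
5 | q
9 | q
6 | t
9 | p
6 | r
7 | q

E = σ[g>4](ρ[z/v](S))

Row counts bottom-up:
  S → 5
  ρ[z/v](S) → 5
  σ[g>4](ρ[z/v](S)) → 4

|E| = 4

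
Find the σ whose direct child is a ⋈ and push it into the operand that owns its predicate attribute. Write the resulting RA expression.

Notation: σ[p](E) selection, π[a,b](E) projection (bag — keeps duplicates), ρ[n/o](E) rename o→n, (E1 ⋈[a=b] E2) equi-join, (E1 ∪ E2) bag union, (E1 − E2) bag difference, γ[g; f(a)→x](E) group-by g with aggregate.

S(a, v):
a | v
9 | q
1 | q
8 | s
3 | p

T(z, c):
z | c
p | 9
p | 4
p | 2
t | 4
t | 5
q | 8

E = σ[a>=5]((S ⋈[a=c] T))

σ filters on a, owned by the left side.
E' = (σ[a>=5](S) ⋈[a=c] T)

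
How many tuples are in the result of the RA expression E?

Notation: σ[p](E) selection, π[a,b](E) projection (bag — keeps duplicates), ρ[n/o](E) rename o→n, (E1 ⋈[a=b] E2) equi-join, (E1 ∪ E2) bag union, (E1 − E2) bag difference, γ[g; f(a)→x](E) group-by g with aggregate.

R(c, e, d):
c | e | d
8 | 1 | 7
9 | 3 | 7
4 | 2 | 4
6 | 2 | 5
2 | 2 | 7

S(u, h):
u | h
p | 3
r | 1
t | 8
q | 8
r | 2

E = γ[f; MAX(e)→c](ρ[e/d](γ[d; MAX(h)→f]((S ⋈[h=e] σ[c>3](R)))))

Subexpression sizes:
  S → 5
  R → 5
  σ[c>3](R) → 4
  (S ⋈[h=e] σ[c>3](R)) → 4
  γ[d; MAX(h)→f]((S ⋈[h=e] σ[c>3](R))) → 3
  ρ[e/d](γ[d; MAX(h)→f]((S ⋈[h=e] σ[c>3](R)))) → 3
  γ[f; MAX(e)→c](ρ[e/d](γ[d; MAX(h)→f]((S ⋈[h=e] σ[c>3](R))))) → 2

|E| = 2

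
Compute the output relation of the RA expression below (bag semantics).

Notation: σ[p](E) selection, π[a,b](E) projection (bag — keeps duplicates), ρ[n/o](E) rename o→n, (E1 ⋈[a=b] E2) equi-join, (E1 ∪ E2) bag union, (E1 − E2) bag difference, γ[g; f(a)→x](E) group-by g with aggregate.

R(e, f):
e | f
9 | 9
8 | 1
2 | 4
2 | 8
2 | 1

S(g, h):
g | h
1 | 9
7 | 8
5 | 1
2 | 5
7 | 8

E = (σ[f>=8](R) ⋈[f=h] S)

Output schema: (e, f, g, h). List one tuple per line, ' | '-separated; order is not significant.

Stepwise |·|:
  R → 5
  σ[f>=8](R) → 2
  S → 5
  (σ[f>=8](R) ⋈[f=h] S) → 3

== RESULT ==
e | f | g | h
2 | 8 | 7 | 8
2 | 8 | 7 | 8
9 | 9 | 1 | 9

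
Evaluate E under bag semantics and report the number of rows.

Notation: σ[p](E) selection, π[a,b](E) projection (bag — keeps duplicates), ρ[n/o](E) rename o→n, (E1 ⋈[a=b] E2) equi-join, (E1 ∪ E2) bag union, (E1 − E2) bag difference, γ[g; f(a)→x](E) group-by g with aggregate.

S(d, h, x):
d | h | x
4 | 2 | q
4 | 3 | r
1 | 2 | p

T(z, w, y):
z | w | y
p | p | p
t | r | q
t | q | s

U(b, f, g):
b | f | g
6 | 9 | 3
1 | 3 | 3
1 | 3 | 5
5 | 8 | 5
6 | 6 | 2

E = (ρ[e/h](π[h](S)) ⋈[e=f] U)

Stepwise |·|:
  S → 3
  π[h](S) → 3
  ρ[e/h](π[h](S)) → 3
  U → 5
  (ρ[e/h](π[h](S)) ⋈[e=f] U) → 2

|E| = 2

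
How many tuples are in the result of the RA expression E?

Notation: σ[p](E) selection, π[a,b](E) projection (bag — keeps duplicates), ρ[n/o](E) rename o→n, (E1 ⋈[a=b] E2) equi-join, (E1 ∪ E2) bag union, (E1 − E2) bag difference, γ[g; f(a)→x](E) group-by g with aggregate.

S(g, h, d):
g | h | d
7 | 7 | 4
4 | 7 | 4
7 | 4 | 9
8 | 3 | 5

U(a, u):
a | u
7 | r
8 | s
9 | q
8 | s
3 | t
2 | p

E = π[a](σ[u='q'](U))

Row counts bottom-up:
  U → 6
  σ[u='q'](U) → 1
  π[a](σ[u='q'](U)) → 1

|E| = 1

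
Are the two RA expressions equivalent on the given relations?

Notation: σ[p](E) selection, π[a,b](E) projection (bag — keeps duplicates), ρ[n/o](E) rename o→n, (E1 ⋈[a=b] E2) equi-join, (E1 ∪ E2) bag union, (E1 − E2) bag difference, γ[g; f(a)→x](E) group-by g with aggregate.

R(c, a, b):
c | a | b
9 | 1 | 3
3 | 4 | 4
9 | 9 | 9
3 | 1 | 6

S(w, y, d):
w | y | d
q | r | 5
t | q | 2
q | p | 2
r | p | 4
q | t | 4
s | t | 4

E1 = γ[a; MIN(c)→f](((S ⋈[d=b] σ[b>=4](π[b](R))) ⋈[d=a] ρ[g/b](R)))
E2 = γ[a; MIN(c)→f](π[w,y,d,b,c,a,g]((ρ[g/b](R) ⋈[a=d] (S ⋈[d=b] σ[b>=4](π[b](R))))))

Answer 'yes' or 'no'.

E1 stepwise |·|:
  S → 6
  R → 4
  π[b](R) → 4
  σ[b>=4](π[b](R)) → 3
  (S ⋈[d=b] σ[b>=4](π[b](R))) → 3
  R → 4
  ρ[g/b](R) → 4
  ((S ⋈[d=b] σ[b>=4](π[b](R))) ⋈[d=a] ρ[g/b](R)) → 3
  γ[a; MIN(c)→f](((S ⋈[d=b] σ[b>=4](π[b](R))) ⋈[d=a] ρ[g/b](R))) → 1
E2 stepwise |·|:
  R → 4
  ρ[g/b](R) → 4
  S → 6
  R → 4
  π[b](R) → 4
  σ[b>=4](π[b](R)) → 3
  (S ⋈[d=b] σ[b>=4](π[b](R))) → 3
  (ρ[g/b](R) ⋈[a=d] (S ⋈[d=b] σ[b>=4](π[b](R)))) → 3
  π[w,y,d,b,c,a,g]((ρ[g/b](R) ⋈[a=d] (S ⋈[d=b] σ[b>=4](π[b](R))))) → 3
  γ[a; MIN(c)→f](π[w,y,d,b,c,a,g]((ρ[g/b](R) ⋈[a=d] (S ⋈[d=b] σ[b>=4](π[b](R)))))) → 1

E1 and E2 produce the same multiset:
a | f
4 | 3

yes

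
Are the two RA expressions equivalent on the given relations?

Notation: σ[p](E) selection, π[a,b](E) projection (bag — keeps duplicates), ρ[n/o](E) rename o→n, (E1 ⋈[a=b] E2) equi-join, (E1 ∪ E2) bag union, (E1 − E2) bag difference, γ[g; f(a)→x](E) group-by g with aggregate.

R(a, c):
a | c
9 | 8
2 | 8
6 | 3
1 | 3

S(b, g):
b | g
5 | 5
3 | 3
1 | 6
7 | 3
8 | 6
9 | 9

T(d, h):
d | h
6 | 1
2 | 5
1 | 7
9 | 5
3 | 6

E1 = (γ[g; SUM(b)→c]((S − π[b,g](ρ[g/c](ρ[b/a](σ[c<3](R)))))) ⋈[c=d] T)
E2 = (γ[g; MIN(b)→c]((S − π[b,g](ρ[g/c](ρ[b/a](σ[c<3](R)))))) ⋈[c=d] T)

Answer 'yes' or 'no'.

E1 row counts bottom-up:
  S → 6
  R → 4
  σ[c<3](R) → 0
  ρ[b/a](σ[c<3](R)) → 0
  ρ[g/c](ρ[b/a](σ[c<3](R))) → 0
  π[b,g](ρ[g/c](ρ[b/a](σ[c<3](R)))) → 0
  (S − π[b,g](ρ[g/c](ρ[b/a](σ[c<3](R))))) → 6
  γ[g; SUM(b)→c]((S − π[b,g](ρ[g/c](ρ[b/a](σ[c<3](R)))))) → 4
  T → 5
  (γ[g; SUM(b)→c]((S − π[b,g](ρ[g/c](ρ[b/a](σ[c<3](R)))))) ⋈[c=d] T) → 2
E2 row counts bottom-up:
  S → 6
  R → 4
  σ[c<3](R) → 0
  ρ[b/a](σ[c<3](R)) → 0
  ρ[g/c](ρ[b/a](σ[c<3](R))) → 0
  π[b,g](ρ[g/c](ρ[b/a](σ[c<3](R)))) → 0
  (S − π[b,g](ρ[g/c](ρ[b/a](σ[c<3](R))))) → 6
  γ[g; MIN(b)→c]((S − π[b,g](ρ[g/c](ρ[b/a](σ[c<3](R)))))) → 4
  T → 5
  (γ[g; MIN(b)→c]((S − π[b,g](ρ[g/c](ρ[b/a](σ[c<3](R)))))) ⋈[c=d] T) → 3

E1 result:
g | c | d | h
6 | 9 | 9 | 5
9 | 9 | 9 | 5
E2 result:
g | c | d | h
3 | 3 | 3 | 6
6 | 1 | 1 | 7
9 | 9 | 9 | 5
Witness: (3, 3, 3, 6) appears 0× in E1 but 1× in E2.

no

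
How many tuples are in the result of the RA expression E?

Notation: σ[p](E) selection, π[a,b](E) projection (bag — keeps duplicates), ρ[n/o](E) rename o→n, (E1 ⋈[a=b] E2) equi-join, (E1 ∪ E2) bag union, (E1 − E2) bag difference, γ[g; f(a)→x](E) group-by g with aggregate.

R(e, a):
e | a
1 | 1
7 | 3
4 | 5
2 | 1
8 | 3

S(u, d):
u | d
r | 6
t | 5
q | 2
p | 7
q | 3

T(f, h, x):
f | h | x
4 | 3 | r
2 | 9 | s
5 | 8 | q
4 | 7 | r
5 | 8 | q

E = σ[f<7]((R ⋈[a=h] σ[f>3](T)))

Row counts bottom-up:
  R → 5
  T → 5
  σ[f>3](T) → 4
  (R ⋈[a=h] σ[f>3](T)) → 2
  σ[f<7]((R ⋈[a=h] σ[f>3](T))) → 2

|E| = 2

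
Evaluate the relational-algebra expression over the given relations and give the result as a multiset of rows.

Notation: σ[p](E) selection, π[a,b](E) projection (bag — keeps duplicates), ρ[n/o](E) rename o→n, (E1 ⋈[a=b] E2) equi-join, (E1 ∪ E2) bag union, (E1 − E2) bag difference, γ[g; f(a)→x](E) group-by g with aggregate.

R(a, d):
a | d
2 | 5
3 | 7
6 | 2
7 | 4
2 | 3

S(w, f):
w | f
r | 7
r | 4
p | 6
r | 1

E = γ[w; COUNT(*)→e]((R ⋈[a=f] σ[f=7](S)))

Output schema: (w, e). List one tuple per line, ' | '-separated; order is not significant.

Stepwise |·|:
  R → 5
  S → 4
  σ[f=7](S) → 1
  (R ⋈[a=f] σ[f=7](S)) → 1
  γ[w; COUNT(*)→e]((R ⋈[a=f] σ[f=7](S))) → 1

== RESULT ==
w | e
r | 1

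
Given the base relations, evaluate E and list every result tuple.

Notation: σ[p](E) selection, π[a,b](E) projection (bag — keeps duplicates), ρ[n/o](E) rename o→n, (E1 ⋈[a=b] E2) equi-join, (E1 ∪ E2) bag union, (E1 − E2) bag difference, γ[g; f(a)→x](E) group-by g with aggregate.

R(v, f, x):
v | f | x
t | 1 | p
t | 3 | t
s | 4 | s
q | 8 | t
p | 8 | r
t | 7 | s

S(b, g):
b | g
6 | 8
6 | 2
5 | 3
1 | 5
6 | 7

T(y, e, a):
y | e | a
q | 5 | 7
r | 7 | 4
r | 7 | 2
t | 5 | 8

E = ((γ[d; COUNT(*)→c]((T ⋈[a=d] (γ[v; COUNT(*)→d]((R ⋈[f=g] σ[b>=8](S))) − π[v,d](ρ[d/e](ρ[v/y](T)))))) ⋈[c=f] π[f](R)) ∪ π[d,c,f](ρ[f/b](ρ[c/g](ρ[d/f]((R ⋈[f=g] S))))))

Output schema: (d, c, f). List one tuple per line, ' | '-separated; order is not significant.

Per-node cardinality:
  T → 4
  R → 6
  S → 5
  σ[b>=8](S) → 0
  (R ⋈[f=g] σ[b>=8](S)) → 0
  γ[v; COUNT(*)→d]((R ⋈[f=g] σ[b>=8](S))) → 0
  T → 4
  ρ[v/y](T) → 4
  ρ[d/e](ρ[v/y](T)) → 4
  π[v,d](ρ[d/e](ρ[v/y](T))) → 4
  (γ[v; COUNT(*)→d]((R ⋈[f=g] σ[b>=8](S))) − π[v,d](ρ[d/e](ρ[v/y](T)))) → 0
  (T ⋈[a=d] (γ[v; COUNT(*)→d]((R ⋈[f=g] σ[b>=8](S))) − π[v,d](ρ[d/e](ρ[v/y](T))))) → 0
  γ[d; COUNT(*)→c]((T ⋈[a=d] (γ[v; COUNT(*)→d]((R ⋈[f=g] σ[b>=8](S))) − π[v,d](ρ[d/e](ρ[v/y](T)))))) → 0
  R → 6
  π[f](R) → 6
  (γ[d; COUNT(*)→c]((T ⋈[a=d] (γ[v; COUNT(*)→d]((R ⋈[f=g] σ[b>=8](S))) − π[v,d](ρ[d/e](ρ[v/y](T)))))) ⋈[c=f] π[f](R)) → 0
  R → 6
  S → 5
  (R ⋈[f=g] S) → 4
  ρ[d/f]((R ⋈[f=g] S)) → 4
  ρ[c/g](ρ[d/f]((R ⋈[f=g] S))) → 4
  ρ[f/b](ρ[c/g](ρ[d/f]((R ⋈[f=g] S)))) → 4
  π[d,c,f](ρ[f/b](ρ[c/g](ρ[d/f]((R ⋈[f=g] S))))) → 4
  ((γ[d; COUNT(*)→c]((T ⋈[a=d] (γ[v; COUNT(*)→d]((R ⋈[f=g] σ[b>=8](S))) − π[v,d](ρ[d/e](ρ[v/y](T)))))) ⋈[c=f] π[f](R)) ∪ π[d,c,f](ρ[f/b](ρ[c/g](ρ[d/f]((R ⋈[f=g] S)))))) → 4

== RESULT ==
d | c | f
3 | 3 | 5
7 | 7 | 6
8 | 8 | 6
8 | 8 | 6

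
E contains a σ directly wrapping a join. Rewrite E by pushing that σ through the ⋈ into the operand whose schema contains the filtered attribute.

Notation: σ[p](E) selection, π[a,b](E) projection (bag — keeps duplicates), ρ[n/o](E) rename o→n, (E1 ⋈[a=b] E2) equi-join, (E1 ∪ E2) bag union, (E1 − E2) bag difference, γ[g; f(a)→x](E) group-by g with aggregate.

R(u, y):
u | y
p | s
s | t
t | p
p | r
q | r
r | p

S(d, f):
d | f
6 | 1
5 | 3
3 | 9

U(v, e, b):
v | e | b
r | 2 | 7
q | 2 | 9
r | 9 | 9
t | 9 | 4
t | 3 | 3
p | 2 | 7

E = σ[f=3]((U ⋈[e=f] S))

σ filters on f, owned by the right side.
E' = (U ⋈[e=f] σ[f=3](S))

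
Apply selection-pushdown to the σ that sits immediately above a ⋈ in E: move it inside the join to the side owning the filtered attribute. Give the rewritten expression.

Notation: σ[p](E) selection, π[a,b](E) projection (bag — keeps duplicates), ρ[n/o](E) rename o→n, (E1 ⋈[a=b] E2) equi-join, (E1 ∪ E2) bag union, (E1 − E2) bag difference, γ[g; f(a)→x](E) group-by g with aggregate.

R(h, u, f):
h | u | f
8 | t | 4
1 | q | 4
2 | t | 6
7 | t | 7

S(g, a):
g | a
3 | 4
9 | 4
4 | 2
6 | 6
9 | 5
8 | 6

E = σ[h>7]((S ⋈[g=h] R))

σ filters on h, owned by the right side.
E' = (S ⋈[g=h] σ[h>7](R))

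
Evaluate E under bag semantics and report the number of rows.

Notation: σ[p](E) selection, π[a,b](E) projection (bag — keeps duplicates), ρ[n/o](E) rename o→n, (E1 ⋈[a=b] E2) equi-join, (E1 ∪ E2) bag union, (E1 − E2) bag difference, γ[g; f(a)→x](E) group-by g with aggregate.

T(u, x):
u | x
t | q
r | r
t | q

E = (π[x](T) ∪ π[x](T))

Stepwise |·|:
  T → 3
  π[x](T) → 3
  T → 3
  π[x](T) → 3
  (π[x](T) ∪ π[x](T)) → 6

|E| = 6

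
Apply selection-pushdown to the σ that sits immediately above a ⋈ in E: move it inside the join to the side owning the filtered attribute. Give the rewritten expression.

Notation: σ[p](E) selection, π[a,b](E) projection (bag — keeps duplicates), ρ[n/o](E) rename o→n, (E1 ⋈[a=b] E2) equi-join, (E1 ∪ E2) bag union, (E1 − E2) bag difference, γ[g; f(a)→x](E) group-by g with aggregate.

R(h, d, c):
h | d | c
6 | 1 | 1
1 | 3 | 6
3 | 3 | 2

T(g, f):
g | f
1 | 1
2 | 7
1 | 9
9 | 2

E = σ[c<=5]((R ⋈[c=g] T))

σ filters on c, owned by the left side.
E' = (σ[c<=5](R) ⋈[c=g] T)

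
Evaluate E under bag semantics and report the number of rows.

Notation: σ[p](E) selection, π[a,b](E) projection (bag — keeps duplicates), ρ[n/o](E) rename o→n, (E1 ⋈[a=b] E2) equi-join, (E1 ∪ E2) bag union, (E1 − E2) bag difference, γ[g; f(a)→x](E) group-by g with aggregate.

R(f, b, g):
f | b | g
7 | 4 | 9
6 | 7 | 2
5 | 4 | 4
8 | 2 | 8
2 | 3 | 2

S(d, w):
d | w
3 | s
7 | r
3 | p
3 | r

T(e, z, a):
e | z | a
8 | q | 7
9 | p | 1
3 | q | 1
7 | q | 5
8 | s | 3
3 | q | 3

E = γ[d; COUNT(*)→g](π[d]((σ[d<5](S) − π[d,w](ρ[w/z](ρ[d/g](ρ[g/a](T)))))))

Stepwise |·|:
  S → 4
  σ[d<5](S) → 3
  T → 6
  ρ[g/a](T) → 6
  ρ[d/g](ρ[g/a](T)) → 6
  ρ[w/z](ρ[d/g](ρ[g/a](T))) → 6
  π[d,w](ρ[w/z](ρ[d/g](ρ[g/a](T)))) → 6
  (σ[d<5](S) − π[d,w](ρ[w/z](ρ[d/g](ρ[g/a](T))))) → 2
  π[d]((σ[d<5](S) − π[d,w](ρ[w/z](ρ[d/g](ρ[g/a](T)))))) → 2
  γ[d; COUNT(*)→g](π[d]((σ[d<5](S) − π[d,w](ρ[w/z](ρ[d/g](ρ[g/a](T))))))) → 1

|E| = 1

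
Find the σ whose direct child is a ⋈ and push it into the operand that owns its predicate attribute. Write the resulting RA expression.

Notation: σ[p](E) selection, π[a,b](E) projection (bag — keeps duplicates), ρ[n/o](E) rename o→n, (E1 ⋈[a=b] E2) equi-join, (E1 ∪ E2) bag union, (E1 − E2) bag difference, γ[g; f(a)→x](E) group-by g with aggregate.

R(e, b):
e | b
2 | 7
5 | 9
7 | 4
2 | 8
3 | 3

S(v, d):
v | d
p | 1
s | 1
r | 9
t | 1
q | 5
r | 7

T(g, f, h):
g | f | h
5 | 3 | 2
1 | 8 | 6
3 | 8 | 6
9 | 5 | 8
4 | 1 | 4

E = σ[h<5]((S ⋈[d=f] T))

σ filters on h, owned by the right side.
E' = (S ⋈[d=f] σ[h<5](T))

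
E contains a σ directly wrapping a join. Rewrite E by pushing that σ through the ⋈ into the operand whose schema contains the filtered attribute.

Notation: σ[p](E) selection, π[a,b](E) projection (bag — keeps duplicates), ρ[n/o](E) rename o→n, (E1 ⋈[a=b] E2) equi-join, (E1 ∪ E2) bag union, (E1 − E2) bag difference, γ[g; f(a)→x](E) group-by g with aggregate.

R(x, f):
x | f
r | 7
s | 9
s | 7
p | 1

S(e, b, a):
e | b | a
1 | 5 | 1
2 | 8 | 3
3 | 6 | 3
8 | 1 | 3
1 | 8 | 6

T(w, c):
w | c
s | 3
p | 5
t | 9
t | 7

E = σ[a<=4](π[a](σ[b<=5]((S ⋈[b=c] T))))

σ filters on b, owned by the left side.
E' = σ[a<=4](π[a]((σ[b<=5](S) ⋈[b=c] T)))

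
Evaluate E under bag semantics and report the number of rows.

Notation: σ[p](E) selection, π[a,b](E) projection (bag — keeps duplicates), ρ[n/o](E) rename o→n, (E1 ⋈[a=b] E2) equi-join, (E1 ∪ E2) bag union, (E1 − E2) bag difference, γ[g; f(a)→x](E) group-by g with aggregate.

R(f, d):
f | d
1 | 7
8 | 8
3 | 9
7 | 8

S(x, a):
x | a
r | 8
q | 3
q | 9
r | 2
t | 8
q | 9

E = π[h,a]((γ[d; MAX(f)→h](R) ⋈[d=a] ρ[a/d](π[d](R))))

Stepwise |·|:
  R → 4
  γ[d; MAX(f)→h](R) → 3
  R → 4
  π[d](R) → 4
  ρ[a/d](π[d](R)) → 4
  (γ[d; MAX(f)→h](R) ⋈[d=a] ρ[a/d](π[d](R))) → 4
  π[h,a]((γ[d; MAX(f)→h](R) ⋈[d=a] ρ[a/d](π[d](R)))) → 4

|E| = 4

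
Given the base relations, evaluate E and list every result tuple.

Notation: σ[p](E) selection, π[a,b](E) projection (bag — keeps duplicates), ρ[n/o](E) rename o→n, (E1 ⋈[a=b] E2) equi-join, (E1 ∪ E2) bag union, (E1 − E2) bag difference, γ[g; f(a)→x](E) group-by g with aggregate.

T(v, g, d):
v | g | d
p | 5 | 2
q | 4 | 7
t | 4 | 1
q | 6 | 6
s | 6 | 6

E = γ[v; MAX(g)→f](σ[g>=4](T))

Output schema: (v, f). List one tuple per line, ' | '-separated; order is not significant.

Row counts bottom-up:
  T → 5
  σ[g>=4](T) → 5
  γ[v; MAX(g)→f](σ[g>=4](T)) → 4

== RESULT ==
v | f
p | 5
q | 6
s | 6
t | 4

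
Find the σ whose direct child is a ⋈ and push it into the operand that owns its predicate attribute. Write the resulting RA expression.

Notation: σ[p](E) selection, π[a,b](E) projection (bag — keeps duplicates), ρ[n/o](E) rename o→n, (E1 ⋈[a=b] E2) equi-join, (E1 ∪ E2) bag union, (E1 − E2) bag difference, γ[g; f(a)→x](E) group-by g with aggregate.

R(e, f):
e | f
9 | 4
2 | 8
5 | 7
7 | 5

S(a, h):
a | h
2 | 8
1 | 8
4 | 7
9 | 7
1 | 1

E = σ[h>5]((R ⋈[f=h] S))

σ filters on h, owned by the right side.
E' = (R ⋈[f=h] σ[h>5](S))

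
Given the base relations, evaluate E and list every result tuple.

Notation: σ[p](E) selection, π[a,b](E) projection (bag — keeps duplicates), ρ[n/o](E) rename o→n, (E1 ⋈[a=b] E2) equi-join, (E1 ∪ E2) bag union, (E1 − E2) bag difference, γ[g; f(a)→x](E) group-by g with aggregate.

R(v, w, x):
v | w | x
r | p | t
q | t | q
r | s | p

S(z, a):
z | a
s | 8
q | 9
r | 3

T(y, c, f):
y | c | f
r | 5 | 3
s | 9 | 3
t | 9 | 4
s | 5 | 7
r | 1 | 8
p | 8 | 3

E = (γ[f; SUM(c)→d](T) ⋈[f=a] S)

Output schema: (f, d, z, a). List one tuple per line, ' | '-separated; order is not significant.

Row counts bottom-up:
  T → 6
  γ[f; SUM(c)→d](T) → 4
  S → 3
  (γ[f; SUM(c)→d](T) ⋈[f=a] S) → 2

== RESULT ==
f | d | z | a
3 | 22 | r | 3
8 | 1 | s | 8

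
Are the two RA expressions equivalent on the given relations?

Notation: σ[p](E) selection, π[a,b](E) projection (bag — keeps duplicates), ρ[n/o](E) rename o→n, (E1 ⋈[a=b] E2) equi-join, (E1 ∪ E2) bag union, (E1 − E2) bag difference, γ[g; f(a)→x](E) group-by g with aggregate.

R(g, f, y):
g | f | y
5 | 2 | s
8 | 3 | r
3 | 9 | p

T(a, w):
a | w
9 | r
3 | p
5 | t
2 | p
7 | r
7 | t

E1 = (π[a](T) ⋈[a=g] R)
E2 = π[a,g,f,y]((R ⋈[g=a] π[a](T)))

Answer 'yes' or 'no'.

E1 subexpression sizes:
  T → 6
  π[a](T) → 6
  R → 3
  (π[a](T) ⋈[a=g] R) → 2
E2 subexpression sizes:
  R → 3
  T → 6
  π[a](T) → 6
  (R ⋈[g=a] π[a](T)) → 2
  π[a,g,f,y]((R ⋈[g=a] π[a](T))) → 2

E1 and E2 produce the same multiset:
a | g | f | y
3 | 3 | 9 | p
5 | 5 | 2 | s

yes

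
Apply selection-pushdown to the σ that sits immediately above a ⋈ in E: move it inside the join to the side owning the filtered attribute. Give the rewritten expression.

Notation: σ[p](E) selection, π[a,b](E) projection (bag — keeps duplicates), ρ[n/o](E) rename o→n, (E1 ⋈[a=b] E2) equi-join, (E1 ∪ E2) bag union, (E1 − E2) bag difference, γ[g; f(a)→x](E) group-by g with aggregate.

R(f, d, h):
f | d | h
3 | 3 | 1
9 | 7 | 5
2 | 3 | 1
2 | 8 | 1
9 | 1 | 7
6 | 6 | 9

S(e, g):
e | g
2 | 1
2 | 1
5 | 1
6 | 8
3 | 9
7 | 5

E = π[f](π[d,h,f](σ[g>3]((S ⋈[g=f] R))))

σ filters on g, owned by the left side.
E' = π[f](π[d,h,f]((σ[g>3](S) ⋈[g=f] R)))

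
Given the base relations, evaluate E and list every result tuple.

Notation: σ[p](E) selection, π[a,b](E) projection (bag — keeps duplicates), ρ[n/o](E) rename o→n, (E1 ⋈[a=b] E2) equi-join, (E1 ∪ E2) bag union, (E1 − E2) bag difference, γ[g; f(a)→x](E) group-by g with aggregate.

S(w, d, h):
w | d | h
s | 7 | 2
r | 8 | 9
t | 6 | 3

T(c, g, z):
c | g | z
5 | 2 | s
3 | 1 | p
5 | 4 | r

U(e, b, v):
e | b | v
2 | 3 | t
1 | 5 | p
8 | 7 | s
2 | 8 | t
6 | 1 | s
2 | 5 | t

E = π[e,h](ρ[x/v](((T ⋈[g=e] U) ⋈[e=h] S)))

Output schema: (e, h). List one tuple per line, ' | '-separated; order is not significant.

Subexpression sizes:
  T → 3
  U → 6
  (T ⋈[g=e] U) → 4
  S → 3
  ((T ⋈[g=e] U) ⋈[e=h] S) → 3
  ρ[x/v](((T ⋈[g=e] U) ⋈[e=h] S)) → 3
  π[e,h](ρ[x/v](((T ⋈[g=e] U) ⋈[e=h] S))) → 3

== RESULT ==
e | h
2 | 2
2 | 2
2 | 2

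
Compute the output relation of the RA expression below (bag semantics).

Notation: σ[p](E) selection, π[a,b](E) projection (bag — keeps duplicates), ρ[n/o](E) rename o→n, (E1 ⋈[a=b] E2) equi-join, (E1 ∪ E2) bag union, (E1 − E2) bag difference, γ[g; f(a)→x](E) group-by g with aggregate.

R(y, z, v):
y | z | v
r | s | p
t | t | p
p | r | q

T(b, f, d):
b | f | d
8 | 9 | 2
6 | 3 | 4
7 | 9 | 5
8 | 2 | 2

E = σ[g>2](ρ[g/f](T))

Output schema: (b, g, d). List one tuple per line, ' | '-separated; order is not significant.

Per-node cardinality:
  T → 4
  ρ[g/f](T) → 4
  σ[g>2](ρ[g/f](T)) → 3

== RESULT ==
b | g | d
6 | 3 | 4
7 | 9 | 5
8 | 9 | 2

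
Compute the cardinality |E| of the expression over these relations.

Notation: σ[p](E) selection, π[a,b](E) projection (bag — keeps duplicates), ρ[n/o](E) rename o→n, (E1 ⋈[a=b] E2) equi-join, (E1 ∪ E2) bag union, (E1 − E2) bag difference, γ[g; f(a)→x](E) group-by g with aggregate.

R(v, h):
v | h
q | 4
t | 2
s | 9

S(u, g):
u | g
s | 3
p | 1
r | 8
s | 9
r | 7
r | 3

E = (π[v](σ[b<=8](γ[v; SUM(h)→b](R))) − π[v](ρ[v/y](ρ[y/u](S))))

Stepwise |·|:
  R → 3
  γ[v; SUM(h)→b](R) → 3
  σ[b<=8](γ[v; SUM(h)→b](R)) → 2
  π[v](σ[b<=8](γ[v; SUM(h)→b](R))) → 2
  S → 6
  ρ[y/u](S) → 6
  ρ[v/y](ρ[y/u](S)) → 6
  π[v](ρ[v/y](ρ[y/u](S))) → 6
  (π[v](σ[b<=8](γ[v; SUM(h)→b](R))) − π[v](ρ[v/y](ρ[y/u](S)))) → 2

|E| = 2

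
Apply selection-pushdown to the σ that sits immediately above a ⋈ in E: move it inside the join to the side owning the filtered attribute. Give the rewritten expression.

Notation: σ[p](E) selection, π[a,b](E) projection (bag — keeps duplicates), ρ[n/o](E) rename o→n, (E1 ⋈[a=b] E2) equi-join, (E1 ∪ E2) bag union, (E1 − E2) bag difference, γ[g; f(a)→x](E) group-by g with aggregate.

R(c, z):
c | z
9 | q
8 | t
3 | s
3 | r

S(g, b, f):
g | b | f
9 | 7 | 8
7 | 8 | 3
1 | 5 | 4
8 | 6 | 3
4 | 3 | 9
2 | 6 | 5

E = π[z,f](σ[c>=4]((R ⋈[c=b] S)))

σ filters on c, owned by the left side.
E' = π[z,f]((σ[c>=4](R) ⋈[c=b] S))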